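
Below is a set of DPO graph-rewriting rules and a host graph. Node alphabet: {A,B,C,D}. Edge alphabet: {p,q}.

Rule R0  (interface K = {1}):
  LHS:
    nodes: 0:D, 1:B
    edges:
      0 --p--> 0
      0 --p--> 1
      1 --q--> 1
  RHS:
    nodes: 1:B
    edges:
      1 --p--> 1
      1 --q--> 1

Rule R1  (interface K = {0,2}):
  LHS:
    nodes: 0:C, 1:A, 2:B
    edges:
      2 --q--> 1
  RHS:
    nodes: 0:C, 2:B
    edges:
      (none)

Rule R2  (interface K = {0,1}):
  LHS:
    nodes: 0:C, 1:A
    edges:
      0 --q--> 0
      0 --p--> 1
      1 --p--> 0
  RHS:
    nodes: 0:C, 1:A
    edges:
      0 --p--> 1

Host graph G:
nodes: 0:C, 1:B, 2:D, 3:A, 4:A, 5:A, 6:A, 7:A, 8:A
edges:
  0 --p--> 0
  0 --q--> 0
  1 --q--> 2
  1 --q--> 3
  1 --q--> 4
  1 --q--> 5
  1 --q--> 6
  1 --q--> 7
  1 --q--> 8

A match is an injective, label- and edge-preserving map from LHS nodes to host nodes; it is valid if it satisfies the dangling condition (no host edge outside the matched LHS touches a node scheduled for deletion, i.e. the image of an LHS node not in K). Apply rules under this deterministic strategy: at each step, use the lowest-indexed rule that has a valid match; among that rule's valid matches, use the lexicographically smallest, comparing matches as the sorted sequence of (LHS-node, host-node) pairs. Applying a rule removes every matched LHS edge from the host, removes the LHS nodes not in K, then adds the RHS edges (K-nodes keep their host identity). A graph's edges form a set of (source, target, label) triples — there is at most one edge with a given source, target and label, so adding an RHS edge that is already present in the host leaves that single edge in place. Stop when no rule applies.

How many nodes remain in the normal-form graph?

[0] host  ⇒  9 nodes, 9 edges  {0-p->0 0-q->0 1-q->2 1-q->3 1-q->4 1-q->5 1-q->6 1-q->7 1-q->8}
[1] R1 @ {0↦0, 1↦3, 2↦1}  ⇒  8 nodes, 8 edges  {0-p->0 0-q->0 1-q->2 1-q->4 1-q->5 1-q->6 1-q->7 1-q->8}
[2] R1 @ {0↦0, 1↦4, 2↦1}  ⇒  7 nodes, 7 edges  {0-p->0 0-q->0 1-q->2 1-q->5 1-q->6 1-q->7 1-q->8}
[3] R1 @ {0↦0, 1↦5, 2↦1}  ⇒  6 nodes, 6 edges  {0-p->0 0-q->0 1-q->2 1-q->6 1-q->7 1-q->8}
[4] R1 @ {0↦0, 1↦6, 2↦1}  ⇒  5 nodes, 5 edges  {0-p->0 0-q->0 1-q->2 1-q->7 1-q->8}
[5] R1 @ {0↦0, 1↦7, 2↦1}  ⇒  4 nodes, 4 edges  {0-p->0 0-q->0 1-q->2 1-q->8}
[6] R1 @ {0↦0, 1↦8, 2↦1}  ⇒  3 nodes, 3 edges  {0-p->0 0-q->0 1-q->2}
halt: no rule applies after step 6
NF nodes: {0:C, 1:B, 2:D}

Answer: 3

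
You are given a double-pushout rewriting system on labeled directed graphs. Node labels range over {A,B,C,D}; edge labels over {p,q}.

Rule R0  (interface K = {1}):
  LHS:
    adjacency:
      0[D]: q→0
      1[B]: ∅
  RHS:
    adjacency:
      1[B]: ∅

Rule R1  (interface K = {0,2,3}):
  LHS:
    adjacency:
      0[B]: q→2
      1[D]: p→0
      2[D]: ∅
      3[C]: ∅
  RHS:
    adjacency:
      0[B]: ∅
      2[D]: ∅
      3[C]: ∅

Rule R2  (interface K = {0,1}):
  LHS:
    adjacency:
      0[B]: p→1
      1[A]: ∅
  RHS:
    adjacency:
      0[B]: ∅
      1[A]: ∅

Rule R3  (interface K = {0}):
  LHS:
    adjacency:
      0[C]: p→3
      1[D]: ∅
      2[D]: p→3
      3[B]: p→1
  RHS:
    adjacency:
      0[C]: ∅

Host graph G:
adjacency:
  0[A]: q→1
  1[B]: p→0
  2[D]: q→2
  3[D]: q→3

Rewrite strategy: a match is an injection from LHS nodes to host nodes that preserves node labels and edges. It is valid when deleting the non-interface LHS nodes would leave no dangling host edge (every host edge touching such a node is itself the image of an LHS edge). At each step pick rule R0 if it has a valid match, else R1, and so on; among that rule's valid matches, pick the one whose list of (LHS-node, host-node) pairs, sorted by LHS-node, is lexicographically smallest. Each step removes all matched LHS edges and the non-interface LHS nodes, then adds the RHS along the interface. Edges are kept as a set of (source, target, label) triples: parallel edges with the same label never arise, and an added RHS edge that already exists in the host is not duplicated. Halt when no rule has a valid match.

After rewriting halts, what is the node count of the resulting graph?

start.  V:4 E:4  edges: 0-q->1 1-p->0 2-q->2 3-q->3
1. fire R0 via {0↦2, 1↦1}  →  V:3 E:3  edges: 0-q->1 1-p->0 3-q->3
2. fire R0 via {0↦3, 1↦1}  →  V:2 E:2  edges: 0-q->1 1-p->0
3. fire R2 via {0↦1, 1↦0}  →  V:2 E:1  edges: 0-q->1
normal form: no rule applies after step 3
NF nodes: {0:A, 1:B}

Answer: 2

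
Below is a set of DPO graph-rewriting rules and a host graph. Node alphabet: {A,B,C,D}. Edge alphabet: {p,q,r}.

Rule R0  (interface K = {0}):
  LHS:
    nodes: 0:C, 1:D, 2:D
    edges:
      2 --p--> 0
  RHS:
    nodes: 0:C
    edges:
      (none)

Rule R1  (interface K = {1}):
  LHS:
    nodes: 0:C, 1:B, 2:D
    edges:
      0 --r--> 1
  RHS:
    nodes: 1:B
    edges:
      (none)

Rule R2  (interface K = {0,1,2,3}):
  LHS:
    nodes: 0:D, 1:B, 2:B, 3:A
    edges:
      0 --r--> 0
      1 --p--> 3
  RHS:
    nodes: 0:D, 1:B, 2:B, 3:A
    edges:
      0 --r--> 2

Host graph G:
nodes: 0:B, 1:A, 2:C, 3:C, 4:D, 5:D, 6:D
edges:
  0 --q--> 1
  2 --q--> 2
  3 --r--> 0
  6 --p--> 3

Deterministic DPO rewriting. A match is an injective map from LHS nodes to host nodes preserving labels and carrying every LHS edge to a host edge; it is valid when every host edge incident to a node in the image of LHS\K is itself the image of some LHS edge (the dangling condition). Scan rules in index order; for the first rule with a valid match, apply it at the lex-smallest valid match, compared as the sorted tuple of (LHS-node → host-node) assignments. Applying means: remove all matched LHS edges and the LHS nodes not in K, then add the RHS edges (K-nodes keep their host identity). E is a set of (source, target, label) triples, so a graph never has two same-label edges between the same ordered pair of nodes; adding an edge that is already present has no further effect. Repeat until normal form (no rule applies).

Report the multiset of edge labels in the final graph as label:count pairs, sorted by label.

Answer: q:2

Steps:
initial: |V|=7 |E|=4  E = 0-q->1 2-q->2 3-r->0 6-p->3
step 1: apply R0 at {0↦3, 1↦4, 2↦6}  → |V|=5 |E|=3  E = 0-q->1 2-q->2 3-r->0
step 2: apply R1 at {0↦3, 1↦0, 2↦5}  → |V|=3 |E|=2  E = 0-q->1 2-q->2
normal form: no rule applies after step 2
NF edges: [(0, 1, 'q'), (2, 2, 'q')]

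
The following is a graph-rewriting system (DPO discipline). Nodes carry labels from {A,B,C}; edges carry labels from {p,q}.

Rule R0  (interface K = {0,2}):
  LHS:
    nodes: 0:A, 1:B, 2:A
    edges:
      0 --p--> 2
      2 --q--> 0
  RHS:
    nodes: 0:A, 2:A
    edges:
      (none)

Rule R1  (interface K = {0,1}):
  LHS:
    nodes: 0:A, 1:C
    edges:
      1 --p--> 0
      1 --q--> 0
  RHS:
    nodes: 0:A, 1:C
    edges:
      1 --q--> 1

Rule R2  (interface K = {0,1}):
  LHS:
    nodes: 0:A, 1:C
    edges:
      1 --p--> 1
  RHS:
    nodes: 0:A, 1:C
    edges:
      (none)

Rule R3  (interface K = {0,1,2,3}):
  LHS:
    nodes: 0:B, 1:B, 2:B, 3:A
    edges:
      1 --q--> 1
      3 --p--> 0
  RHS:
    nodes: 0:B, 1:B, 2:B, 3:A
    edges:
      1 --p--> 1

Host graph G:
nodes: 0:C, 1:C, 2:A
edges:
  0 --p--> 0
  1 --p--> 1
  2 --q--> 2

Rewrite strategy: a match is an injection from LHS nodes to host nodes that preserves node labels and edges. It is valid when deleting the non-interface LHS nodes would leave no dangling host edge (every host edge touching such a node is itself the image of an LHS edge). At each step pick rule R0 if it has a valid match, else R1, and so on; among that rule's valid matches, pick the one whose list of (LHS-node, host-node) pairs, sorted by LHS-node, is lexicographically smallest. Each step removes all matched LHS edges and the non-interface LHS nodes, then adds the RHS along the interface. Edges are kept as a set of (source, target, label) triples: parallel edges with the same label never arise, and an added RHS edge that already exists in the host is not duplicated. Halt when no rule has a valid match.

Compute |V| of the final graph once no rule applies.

[0] host  ⇒  3 nodes, 3 edges  {0-p->0 1-p->1 2-q->2}
[1] R2 @ {0↦2, 1↦0}  ⇒  3 nodes, 2 edges  {1-p->1 2-q->2}
[2] R2 @ {0↦2, 1↦1}  ⇒  3 nodes, 1 edges  {2-q->2}
final graph: no rule applies after step 2
NF nodes: {0:C, 1:C, 2:A}

Answer: 3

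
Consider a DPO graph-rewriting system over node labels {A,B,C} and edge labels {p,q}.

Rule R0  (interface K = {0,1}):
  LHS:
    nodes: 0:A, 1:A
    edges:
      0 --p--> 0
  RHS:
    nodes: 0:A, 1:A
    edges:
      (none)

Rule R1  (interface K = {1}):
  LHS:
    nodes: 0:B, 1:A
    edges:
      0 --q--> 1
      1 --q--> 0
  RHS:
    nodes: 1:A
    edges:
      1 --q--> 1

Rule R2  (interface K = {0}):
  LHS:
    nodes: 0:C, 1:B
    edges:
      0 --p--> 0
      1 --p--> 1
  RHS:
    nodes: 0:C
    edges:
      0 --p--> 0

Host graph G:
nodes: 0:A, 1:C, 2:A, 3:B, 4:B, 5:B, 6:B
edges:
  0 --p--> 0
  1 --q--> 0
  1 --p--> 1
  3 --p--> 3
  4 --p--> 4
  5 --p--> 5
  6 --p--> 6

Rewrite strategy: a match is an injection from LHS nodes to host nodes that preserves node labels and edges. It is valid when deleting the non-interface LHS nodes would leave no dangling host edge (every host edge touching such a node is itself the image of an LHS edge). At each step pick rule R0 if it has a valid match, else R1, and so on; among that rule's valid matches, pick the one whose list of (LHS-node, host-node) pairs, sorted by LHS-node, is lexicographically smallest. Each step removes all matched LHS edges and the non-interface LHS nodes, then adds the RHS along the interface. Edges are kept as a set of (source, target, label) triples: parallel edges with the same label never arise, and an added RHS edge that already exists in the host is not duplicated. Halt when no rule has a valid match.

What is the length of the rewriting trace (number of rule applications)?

[0] host  ⇒  7 nodes, 7 edges  {0-p->0 1-q->0 1-p->1 3-p->3 4-p->4 5-p->5 6-p->6}
[1] R0 @ {0↦0, 1↦2}  ⇒  7 nodes, 6 edges  {1-q->0 1-p->1 3-p->3 4-p->4 5-p->5 6-p->6}
[2] R2 @ {0↦1, 1↦3}  ⇒  6 nodes, 5 edges  {1-q->0 1-p->1 4-p->4 5-p->5 6-p->6}
[3] R2 @ {0↦1, 1↦4}  ⇒  5 nodes, 4 edges  {1-q->0 1-p->1 5-p->5 6-p->6}
[4] R2 @ {0↦1, 1↦5}  ⇒  4 nodes, 3 edges  {1-q->0 1-p->1 6-p->6}
[5] R2 @ {0↦1, 1↦6}  ⇒  3 nodes, 2 edges  {1-q->0 1-p->1}
normal form: no rule applies after step 5

Answer: 5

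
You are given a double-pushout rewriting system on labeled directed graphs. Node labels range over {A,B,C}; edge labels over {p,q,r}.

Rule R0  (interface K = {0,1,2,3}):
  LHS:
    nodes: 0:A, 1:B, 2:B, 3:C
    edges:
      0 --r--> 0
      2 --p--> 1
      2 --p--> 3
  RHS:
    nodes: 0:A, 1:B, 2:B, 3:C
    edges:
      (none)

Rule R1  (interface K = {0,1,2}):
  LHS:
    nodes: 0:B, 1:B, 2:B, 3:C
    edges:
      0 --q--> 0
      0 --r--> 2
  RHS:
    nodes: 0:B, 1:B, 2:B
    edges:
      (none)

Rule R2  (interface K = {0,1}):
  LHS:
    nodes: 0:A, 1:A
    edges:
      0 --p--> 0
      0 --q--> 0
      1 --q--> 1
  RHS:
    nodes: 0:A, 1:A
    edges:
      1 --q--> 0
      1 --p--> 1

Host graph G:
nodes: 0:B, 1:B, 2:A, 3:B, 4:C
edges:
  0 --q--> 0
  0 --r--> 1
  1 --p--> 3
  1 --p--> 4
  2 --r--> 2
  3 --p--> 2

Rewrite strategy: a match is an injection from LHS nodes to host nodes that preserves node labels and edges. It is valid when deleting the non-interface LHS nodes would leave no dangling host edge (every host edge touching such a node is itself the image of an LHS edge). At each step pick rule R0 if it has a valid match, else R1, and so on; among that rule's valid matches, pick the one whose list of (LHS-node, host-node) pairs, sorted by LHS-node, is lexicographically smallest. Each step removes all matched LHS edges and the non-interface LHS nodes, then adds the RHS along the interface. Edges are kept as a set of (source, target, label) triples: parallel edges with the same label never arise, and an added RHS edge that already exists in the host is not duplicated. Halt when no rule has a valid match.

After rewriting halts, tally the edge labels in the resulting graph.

Answer: p:1

Rewrite trace:
[0] host  ⇒  5 nodes, 6 edges  {0-q->0 0-r->1 1-p->3 1-p->4 2-r->2 3-p->2}
[1] R0 @ {0↦2, 1↦3, 2↦1, 3↦4}  ⇒  5 nodes, 3 edges  {0-q->0 0-r->1 3-p->2}
[2] R1 @ {0↦0, 1↦3, 2↦1, 3↦4}  ⇒  4 nodes, 1 edges  {3-p->2}
normal form: no rule applies after step 2
NF edges: [(3, 2, 'p')]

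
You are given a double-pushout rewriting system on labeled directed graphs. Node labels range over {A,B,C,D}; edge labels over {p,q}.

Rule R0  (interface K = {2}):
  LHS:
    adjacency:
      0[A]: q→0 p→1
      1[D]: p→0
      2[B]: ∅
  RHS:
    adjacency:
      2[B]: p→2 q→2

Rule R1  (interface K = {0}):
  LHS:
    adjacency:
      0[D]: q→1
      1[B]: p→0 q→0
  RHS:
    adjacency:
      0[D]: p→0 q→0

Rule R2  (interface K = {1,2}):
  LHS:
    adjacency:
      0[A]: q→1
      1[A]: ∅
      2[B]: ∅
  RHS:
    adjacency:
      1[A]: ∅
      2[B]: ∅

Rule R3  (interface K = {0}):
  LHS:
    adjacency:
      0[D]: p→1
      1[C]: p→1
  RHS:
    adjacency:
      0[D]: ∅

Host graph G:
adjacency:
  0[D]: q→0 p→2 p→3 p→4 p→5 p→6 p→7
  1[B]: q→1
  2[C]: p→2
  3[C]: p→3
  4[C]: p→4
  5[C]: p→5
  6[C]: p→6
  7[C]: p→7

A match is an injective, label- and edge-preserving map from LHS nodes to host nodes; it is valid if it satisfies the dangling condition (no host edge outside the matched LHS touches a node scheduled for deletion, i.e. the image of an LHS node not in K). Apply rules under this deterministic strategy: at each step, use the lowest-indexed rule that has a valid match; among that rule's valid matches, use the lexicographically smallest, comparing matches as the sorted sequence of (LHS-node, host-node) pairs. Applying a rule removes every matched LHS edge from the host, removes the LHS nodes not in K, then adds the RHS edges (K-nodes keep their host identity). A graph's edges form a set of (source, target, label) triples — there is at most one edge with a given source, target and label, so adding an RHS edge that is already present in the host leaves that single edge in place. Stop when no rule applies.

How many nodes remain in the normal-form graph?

Answer: 2

Steps:
[0] host  ⇒  8 nodes, 14 edges  {0-q->0 0-p->2 0-p->3 0-p->4 0-p->5 0-p->6 0-p->7 1-q->1 2-p->2 3-p->3 4-p->4 5-p->5 6-p->6 7-p->7}
[1] R3 @ {0↦0, 1↦2}  ⇒  7 nodes, 12 edges  {0-q->0 0-p->3 0-p->4 0-p->5 0-p->6 0-p->7 1-q->1 3-p->3 4-p->4 5-p->5 6-p->6 7-p->7}
[2] R3 @ {0↦0, 1↦3}  ⇒  6 nodes, 10 edges  {0-q->0 0-p->4 0-p->5 0-p->6 0-p->7 1-q->1 4-p->4 5-p->5 6-p->6 7-p->7}
[3] R3 @ {0↦0, 1↦4}  ⇒  5 nodes, 8 edges  {0-q->0 0-p->5 0-p->6 0-p->7 1-q->1 5-p->5 6-p->6 7-p->7}
[4] R3 @ {0↦0, 1↦5}  ⇒  4 nodes, 6 edges  {0-q->0 0-p->6 0-p->7 1-q->1 6-p->6 7-p->7}
[5] R3 @ {0↦0, 1↦6}  ⇒  3 nodes, 4 edges  {0-q->0 0-p->7 1-q->1 7-p->7}
[6] R3 @ {0↦0, 1↦7}  ⇒  2 nodes, 2 edges  {0-q->0 1-q->1}
normal form: no rule applies after step 6
NF nodes: {0:D, 1:B}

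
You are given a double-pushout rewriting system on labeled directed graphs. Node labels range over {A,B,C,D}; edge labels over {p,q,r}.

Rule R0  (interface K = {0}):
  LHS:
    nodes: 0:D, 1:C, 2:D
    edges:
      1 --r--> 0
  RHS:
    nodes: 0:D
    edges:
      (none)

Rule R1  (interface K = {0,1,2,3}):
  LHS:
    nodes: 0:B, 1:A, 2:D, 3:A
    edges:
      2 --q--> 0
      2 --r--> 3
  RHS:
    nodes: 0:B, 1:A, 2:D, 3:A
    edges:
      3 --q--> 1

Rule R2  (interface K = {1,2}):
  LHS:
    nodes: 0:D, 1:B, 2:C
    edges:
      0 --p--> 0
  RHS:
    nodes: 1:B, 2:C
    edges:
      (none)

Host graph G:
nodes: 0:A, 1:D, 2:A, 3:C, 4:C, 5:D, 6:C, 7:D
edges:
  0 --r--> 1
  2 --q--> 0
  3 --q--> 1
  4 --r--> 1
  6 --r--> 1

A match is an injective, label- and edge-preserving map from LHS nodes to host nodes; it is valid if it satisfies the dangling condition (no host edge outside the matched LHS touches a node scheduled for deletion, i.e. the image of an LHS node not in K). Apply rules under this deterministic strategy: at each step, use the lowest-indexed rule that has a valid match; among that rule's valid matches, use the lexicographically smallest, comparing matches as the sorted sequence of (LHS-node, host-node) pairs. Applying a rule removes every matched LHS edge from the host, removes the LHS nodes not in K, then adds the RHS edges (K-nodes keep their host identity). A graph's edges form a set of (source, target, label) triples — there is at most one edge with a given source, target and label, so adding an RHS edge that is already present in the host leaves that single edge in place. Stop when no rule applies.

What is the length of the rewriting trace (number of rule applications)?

initial: |V|=8 |E|=5  E = 0-r->1 2-q->0 3-q->1 4-r->1 6-r->1
step 1: apply R0 at {0↦1, 1↦4, 2↦5}  → |V|=6 |E|=4  E = 0-r->1 2-q->0 3-q->1 6-r->1
step 2: apply R0 at {0↦1, 1↦6, 2↦7}  → |V|=4 |E|=3  E = 0-r->1 2-q->0 3-q->1
normal form: no rule applies after step 2

Answer: 2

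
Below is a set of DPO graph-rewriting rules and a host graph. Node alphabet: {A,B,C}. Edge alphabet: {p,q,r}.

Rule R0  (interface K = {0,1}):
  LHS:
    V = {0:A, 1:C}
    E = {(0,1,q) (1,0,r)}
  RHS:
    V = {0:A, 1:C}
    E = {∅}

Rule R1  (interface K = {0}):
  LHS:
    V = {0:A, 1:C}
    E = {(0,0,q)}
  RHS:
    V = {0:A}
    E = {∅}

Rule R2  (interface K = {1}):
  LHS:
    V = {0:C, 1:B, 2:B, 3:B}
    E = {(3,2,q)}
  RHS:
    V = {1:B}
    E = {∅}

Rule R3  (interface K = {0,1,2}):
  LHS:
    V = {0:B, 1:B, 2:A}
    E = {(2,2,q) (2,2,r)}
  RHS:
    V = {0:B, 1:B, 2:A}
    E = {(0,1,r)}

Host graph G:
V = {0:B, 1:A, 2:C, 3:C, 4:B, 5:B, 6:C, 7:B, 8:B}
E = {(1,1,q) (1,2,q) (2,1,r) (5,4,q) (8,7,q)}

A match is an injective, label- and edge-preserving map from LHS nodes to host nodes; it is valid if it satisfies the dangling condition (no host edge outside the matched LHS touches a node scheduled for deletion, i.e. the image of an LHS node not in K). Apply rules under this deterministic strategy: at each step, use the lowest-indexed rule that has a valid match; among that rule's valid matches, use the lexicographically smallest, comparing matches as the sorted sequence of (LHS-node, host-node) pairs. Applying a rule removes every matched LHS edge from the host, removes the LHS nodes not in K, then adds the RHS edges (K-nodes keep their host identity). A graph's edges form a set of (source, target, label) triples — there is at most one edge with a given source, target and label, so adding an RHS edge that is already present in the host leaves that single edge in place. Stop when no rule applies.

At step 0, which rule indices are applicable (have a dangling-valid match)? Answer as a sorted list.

Answer: [R0,R1,R2]

Rewrite trace:
R0: 1 valid match — {0↦1, 1↦2}
R1: 2 valid matches — {0↦1, 1↦3}, {0↦1, 1↦6}
R2: 12 valid matches — {0↦3, 1↦0, 2↦4, 3↦5}, {0↦3, 1↦0, 2↦7, 3↦8}, {0↦3, 1↦4, 2↦7, 3↦8} (+9 more)
R3: no valid match — LHS pattern not found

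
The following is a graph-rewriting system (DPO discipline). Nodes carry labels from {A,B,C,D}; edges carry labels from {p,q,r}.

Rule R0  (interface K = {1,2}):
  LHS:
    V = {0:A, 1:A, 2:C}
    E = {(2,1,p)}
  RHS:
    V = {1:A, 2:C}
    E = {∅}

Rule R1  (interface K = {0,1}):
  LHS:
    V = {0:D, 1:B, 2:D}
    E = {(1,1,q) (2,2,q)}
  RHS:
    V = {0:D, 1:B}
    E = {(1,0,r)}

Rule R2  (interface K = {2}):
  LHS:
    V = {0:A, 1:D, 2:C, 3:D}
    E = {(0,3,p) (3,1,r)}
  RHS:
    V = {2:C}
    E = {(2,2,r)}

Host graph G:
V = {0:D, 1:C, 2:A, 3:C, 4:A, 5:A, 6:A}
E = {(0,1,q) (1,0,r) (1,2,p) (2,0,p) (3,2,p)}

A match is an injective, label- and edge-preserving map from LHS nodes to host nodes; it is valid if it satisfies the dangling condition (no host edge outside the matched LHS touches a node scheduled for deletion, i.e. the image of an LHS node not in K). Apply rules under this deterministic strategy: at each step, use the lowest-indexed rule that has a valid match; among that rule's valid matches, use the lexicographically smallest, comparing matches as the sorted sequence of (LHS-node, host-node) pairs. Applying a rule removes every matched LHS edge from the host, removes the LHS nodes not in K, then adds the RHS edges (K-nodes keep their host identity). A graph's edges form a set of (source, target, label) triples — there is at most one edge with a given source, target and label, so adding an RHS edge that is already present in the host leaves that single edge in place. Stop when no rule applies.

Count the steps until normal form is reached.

[0] host  ⇒  7 nodes, 5 edges  {0-q->1 1-r->0 1-p->2 2-p->0 3-p->2}
[1] R0 @ {0↦4, 1↦2, 2↦1}  ⇒  6 nodes, 4 edges  {0-q->1 1-r->0 2-p->0 3-p->2}
[2] R0 @ {0↦5, 1↦2, 2↦3}  ⇒  5 nodes, 3 edges  {0-q->1 1-r->0 2-p->0}
normal form: no rule applies after step 2

Answer: 2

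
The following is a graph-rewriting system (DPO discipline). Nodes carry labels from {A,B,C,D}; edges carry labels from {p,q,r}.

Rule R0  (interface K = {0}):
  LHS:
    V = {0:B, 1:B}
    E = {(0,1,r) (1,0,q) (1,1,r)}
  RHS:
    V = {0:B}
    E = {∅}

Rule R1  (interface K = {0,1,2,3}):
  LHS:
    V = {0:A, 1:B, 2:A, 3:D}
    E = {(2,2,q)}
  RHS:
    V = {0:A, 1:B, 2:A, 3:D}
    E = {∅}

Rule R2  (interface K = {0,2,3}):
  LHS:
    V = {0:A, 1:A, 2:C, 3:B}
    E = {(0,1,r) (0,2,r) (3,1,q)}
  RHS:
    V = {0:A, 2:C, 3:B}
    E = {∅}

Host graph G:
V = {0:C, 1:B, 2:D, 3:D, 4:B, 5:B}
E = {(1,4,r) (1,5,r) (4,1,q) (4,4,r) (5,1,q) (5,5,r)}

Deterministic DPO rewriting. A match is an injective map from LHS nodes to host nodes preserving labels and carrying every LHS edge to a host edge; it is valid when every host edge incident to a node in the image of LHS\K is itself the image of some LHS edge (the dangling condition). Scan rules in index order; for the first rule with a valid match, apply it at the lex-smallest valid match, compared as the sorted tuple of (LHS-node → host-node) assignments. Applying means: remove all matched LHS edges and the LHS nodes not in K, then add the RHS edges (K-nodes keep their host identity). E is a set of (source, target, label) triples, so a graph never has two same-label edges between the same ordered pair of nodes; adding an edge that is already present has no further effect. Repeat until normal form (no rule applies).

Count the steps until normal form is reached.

Answer: 2

Derivation:
initial: |V|=6 |E|=6  E = 1-r->4 1-r->5 4-q->1 4-r->4 5-q->1 5-r->5
step 1: apply R0 at {0↦1, 1↦4}  → |V|=5 |E|=3  E = 1-r->5 5-q->1 5-r->5
step 2: apply R0 at {0↦1, 1↦5}  → |V|=4 |E|=0  E = ∅
final graph: no rule applies after step 2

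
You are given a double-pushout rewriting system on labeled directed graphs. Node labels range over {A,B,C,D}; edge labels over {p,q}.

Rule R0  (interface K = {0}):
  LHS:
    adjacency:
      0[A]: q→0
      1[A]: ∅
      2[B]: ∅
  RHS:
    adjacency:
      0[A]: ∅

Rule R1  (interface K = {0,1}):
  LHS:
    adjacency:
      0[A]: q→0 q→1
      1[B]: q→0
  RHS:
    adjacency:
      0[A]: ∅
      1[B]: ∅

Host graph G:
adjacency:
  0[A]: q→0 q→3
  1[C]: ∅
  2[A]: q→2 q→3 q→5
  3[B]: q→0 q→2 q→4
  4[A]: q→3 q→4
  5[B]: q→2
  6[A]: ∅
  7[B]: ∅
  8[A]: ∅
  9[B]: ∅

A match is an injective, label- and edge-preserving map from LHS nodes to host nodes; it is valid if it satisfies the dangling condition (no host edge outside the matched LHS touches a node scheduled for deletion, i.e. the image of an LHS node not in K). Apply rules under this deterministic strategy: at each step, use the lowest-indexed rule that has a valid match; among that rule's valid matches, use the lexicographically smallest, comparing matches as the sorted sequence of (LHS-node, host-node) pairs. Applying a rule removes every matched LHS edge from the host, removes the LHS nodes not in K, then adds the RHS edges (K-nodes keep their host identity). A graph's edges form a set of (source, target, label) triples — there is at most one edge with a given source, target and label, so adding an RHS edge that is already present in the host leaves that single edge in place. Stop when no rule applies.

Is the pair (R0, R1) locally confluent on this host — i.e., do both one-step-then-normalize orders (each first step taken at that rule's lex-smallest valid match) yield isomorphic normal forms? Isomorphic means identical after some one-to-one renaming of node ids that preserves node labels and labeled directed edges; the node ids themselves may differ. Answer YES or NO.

Answer: YES

Rewrite trace:
branch R0-first: apply at {0↦0, 1↦6, 2↦7} → |E|=10, then 2 more step(s) → NF |V|=6 |E|=6 V={0:A, 1:C, 2:A, 3:B, 4:A, 5:B} E=0-q->3 2-q->3 2-q->5 3-q->0 3-q->2 5-q->2
branch R1-first: apply at {0↦0, 1↦3} → |E|=8, then 2 more step(s) → NF |V|=6 |E|=6 V={1:C, 2:A, 3:B, 4:A, 5:B, 8:A} E=2-q->3 2-q->5 3-q->2 3-q->4 4-q->3 5-q->2
graphs isomorphic (equal up to label-preserving node renaming)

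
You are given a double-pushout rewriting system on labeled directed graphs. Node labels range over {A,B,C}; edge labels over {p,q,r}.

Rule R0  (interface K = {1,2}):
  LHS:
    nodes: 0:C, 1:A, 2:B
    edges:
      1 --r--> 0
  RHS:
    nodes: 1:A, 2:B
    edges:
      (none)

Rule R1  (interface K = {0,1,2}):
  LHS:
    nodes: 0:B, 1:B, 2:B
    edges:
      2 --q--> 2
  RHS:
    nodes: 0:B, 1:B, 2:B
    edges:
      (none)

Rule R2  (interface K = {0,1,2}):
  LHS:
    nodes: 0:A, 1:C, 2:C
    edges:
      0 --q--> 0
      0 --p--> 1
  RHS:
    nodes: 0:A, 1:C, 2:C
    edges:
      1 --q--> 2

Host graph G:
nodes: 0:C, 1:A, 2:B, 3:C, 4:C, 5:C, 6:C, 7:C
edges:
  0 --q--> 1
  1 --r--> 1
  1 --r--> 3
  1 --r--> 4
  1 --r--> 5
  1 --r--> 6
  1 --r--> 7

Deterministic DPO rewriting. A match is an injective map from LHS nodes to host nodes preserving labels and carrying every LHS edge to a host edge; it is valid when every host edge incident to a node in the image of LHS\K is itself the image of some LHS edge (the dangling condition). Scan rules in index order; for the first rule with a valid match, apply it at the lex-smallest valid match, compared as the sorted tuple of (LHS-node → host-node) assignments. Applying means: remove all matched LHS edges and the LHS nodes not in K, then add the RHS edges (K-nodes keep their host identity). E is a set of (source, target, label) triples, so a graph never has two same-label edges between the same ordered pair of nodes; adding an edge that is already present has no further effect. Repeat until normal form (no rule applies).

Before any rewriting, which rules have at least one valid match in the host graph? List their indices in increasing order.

Answer: [R0]

Derivation:
R0: 5 valid matches — {0↦3, 1↦1, 2↦2}, {0↦4, 1↦1, 2↦2}, {0↦5, 1↦1, 2↦2} (+2 more)
R1: no valid match — LHS pattern not found
R2: no valid match — LHS pattern not found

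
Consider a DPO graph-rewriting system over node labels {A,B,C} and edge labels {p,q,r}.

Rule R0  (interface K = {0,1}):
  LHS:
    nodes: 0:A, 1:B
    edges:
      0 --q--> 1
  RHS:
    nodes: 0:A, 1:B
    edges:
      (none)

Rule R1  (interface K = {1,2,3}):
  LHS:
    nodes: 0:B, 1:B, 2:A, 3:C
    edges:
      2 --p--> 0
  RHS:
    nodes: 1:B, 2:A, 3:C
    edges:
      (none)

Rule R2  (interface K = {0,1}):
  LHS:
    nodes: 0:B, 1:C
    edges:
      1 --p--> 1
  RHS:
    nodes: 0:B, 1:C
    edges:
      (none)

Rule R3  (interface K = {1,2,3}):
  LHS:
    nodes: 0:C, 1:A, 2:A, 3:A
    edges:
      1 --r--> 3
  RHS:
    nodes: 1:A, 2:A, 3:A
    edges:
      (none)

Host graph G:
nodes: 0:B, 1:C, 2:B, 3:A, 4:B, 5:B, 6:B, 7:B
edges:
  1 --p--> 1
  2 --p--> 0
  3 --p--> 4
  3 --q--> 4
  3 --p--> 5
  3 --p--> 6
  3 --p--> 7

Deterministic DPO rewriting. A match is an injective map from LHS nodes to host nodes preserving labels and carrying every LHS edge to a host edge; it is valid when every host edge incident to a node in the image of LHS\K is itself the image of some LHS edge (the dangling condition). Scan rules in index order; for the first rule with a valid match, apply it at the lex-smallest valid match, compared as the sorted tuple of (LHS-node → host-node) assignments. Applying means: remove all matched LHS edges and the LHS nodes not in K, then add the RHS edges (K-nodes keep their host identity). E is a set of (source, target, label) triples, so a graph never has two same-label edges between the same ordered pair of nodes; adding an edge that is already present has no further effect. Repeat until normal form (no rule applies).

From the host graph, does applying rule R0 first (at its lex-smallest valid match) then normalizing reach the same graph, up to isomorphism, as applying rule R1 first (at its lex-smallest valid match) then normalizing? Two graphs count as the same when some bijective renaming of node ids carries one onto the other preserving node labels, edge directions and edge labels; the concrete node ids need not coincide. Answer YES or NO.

branch R0-first: apply at {0↦3, 1↦4} → |E|=6, then 5 more step(s) → NF |V|=4 |E|=1 V={0:B, 1:C, 2:B, 3:A} E=2-p->0
branch R1-first: apply at {0↦5, 1↦0, 2↦3, 3↦1} → |E|=6, then 5 more step(s) → NF |V|=4 |E|=1 V={0:B, 1:C, 2:B, 3:A} E=2-p->0
graphs isomorphic (equal up to label-preserving node renaming)

Answer: YES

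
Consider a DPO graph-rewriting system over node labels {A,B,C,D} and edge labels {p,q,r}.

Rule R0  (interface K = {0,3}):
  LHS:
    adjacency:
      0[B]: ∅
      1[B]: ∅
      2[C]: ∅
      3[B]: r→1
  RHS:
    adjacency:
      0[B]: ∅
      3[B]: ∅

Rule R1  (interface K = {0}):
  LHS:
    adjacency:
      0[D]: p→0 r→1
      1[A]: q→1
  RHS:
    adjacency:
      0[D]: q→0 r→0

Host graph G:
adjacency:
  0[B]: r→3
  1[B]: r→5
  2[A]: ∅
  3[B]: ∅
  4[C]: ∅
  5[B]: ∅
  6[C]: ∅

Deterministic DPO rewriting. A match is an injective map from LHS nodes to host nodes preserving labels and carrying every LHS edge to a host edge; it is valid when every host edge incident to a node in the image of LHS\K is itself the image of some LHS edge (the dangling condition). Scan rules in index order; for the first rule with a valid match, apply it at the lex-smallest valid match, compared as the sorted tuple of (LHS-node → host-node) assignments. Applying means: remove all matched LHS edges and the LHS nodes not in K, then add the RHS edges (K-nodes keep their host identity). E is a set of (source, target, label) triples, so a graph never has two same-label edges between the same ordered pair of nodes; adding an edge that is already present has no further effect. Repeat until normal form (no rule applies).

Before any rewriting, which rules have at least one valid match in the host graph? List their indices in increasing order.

Answer: [R0]

Derivation:
R0: 8 valid matches — {0↦0, 1↦5, 2↦4, 3↦1}, {0↦0, 1↦5, 2↦6, 3↦1}, {0↦1, 1↦3, 2↦4, 3↦0} (+5 more)
R1: no valid match — LHS pattern not found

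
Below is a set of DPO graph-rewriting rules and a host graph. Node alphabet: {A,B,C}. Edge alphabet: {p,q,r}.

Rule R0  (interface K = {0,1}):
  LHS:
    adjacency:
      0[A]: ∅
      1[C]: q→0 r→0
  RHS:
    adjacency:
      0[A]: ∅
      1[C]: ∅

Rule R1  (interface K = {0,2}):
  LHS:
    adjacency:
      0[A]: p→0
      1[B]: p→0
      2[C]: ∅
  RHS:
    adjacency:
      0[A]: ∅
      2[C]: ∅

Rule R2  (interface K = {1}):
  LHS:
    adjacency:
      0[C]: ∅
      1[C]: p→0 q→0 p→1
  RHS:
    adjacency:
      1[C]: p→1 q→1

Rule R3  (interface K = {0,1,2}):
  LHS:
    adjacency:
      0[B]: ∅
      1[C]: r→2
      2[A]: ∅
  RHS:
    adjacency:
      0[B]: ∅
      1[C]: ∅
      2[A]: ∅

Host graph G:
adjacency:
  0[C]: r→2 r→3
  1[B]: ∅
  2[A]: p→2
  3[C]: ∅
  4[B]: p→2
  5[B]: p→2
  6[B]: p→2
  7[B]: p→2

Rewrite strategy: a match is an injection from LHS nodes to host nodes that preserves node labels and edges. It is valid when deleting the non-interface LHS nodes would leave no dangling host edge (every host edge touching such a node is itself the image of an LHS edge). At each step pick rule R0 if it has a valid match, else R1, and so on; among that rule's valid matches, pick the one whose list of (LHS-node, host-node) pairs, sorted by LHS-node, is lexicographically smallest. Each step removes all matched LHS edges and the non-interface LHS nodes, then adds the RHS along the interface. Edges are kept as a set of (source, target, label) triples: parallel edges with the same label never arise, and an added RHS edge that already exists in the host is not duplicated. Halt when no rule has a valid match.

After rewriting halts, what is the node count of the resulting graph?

initial: |V|=8 |E|=7  E = 0-r->2 0-r->3 2-p->2 4-p->2 5-p->2 6-p->2 7-p->2
step 1: apply R1 at {0↦2, 1↦4, 2↦0}  → |V|=7 |E|=5  E = 0-r->2 0-r->3 5-p->2 6-p->2 7-p->2
step 2: apply R3 at {0↦1, 1↦0, 2↦2}  → |V|=7 |E|=4  E = 0-r->3 5-p->2 6-p->2 7-p->2
final graph: no rule applies after step 2
NF nodes: {0:C, 1:B, 2:A, 3:C, 5:B, 6:B, 7:B}

Answer: 7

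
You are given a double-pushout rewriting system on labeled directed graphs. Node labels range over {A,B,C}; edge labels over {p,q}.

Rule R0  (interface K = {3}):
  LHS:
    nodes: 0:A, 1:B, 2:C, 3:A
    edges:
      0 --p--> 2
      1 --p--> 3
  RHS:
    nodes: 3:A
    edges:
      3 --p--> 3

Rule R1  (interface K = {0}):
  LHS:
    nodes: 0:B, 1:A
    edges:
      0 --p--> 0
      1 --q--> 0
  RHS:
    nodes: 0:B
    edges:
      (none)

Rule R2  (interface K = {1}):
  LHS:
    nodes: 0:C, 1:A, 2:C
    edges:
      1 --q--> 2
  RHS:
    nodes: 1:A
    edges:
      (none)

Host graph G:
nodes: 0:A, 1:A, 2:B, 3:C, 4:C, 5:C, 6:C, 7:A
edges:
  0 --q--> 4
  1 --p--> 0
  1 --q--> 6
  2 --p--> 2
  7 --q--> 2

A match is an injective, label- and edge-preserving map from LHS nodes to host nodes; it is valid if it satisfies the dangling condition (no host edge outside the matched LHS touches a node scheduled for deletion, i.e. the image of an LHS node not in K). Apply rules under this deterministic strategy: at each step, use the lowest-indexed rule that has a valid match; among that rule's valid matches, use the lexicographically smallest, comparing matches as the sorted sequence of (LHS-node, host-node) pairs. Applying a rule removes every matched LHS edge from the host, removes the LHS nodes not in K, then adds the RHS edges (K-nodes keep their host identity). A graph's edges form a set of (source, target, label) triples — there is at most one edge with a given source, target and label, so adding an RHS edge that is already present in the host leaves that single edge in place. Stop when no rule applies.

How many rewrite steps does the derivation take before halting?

[0] host  ⇒  8 nodes, 5 edges  {0-q->4 1-p->0 1-q->6 2-p->2 7-q->2}
[1] R1 @ {0↦2, 1↦7}  ⇒  7 nodes, 3 edges  {0-q->4 1-p->0 1-q->6}
[2] R2 @ {0↦3, 1↦0, 2↦4}  ⇒  5 nodes, 2 edges  {1-p->0 1-q->6}
[3] R2 @ {0↦5, 1↦1, 2↦6}  ⇒  3 nodes, 1 edges  {1-p->0}
normal form: no rule applies after step 3

Answer: 3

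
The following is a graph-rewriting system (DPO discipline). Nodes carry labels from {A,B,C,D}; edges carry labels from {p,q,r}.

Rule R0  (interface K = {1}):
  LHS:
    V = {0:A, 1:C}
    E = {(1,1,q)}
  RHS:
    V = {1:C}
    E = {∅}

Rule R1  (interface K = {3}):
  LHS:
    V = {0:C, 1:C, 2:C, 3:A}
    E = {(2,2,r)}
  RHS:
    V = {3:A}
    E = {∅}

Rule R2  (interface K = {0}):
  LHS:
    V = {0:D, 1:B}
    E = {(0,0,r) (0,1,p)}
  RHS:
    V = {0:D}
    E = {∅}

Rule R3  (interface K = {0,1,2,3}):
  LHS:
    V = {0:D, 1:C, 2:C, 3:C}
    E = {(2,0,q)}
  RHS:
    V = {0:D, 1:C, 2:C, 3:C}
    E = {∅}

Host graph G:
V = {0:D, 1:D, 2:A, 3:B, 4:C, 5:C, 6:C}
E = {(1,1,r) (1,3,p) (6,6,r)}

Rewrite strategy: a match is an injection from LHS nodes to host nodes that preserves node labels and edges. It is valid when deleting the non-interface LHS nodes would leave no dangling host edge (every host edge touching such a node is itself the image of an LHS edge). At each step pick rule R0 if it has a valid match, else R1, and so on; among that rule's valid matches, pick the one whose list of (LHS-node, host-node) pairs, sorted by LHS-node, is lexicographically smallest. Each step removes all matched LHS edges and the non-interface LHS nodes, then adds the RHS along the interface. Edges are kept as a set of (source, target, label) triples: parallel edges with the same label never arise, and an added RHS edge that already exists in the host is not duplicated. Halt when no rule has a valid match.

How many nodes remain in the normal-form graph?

initial: |V|=7 |E|=3  E = 1-r->1 1-p->3 6-r->6
step 1: apply R1 at {0↦4, 1↦5, 2↦6, 3↦2}  → |V|=4 |E|=2  E = 1-r->1 1-p->3
step 2: apply R2 at {0↦1, 1↦3}  → |V|=3 |E|=0  E = ∅
final graph: no rule applies after step 2
NF nodes: {0:D, 1:D, 2:A}

Answer: 3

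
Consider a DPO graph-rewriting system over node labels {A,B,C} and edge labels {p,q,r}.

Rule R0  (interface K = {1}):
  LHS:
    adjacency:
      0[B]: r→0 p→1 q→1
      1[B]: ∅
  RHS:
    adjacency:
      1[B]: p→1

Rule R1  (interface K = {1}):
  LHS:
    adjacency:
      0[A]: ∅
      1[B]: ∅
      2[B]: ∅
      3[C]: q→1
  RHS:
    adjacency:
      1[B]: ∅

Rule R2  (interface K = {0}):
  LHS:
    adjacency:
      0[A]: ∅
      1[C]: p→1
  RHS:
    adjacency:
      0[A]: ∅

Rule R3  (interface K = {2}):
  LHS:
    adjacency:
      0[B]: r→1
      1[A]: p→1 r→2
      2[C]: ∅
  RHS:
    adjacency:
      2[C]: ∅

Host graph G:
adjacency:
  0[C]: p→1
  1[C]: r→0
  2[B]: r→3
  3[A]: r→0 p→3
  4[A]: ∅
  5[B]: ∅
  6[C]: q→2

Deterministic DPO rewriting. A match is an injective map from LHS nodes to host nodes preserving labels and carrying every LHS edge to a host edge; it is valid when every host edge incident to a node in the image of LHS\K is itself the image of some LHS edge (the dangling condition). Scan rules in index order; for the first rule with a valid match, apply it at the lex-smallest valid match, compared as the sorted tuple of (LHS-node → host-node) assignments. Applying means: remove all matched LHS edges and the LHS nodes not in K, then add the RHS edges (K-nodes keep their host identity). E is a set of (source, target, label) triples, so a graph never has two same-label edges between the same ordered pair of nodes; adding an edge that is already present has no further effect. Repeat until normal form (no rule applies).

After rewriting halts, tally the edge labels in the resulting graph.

Answer: p:1 r:1

Rewrite trace:
initial: |V|=7 |E|=6  E = 0-p->1 1-r->0 2-r->3 3-r->0 3-p->3 6-q->2
step 1: apply R1 at {0↦4, 1↦2, 2↦5, 3↦6}  → |V|=4 |E|=5  E = 0-p->1 1-r->0 2-r->3 3-r->0 3-p->3
step 2: apply R3 at {0↦2, 1↦3, 2↦0}  → |V|=2 |E|=2  E = 0-p->1 1-r->0
final graph: no rule applies after step 2
NF edges: [(0, 1, 'p'), (1, 0, 'r')]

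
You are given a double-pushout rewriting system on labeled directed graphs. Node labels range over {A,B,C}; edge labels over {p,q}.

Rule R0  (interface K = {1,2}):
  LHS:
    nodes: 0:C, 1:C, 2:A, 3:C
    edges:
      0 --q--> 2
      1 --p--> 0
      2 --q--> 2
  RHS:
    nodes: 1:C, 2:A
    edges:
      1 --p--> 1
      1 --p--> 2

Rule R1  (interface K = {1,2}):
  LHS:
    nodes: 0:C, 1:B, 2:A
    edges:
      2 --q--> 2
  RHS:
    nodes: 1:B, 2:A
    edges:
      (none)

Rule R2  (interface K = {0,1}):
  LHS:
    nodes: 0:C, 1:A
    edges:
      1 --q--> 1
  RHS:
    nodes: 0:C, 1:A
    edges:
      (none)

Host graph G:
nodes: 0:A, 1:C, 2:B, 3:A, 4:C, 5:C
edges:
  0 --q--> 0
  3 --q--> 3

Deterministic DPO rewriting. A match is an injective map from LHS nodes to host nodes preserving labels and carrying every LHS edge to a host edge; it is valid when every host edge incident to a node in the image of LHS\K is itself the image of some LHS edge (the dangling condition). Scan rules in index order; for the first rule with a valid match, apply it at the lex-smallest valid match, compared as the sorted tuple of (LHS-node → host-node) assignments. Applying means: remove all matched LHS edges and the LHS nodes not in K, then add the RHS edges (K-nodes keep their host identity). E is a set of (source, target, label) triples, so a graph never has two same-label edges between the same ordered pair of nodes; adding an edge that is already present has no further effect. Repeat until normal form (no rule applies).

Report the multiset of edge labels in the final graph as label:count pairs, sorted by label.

Answer: (no edges)

Derivation:
initial: |V|=6 |E|=2  E = 0-q->0 3-q->3
step 1: apply R1 at {0↦1, 1↦2, 2↦0}  → |V|=5 |E|=1  E = 3-q->3
step 2: apply R1 at {0↦4, 1↦2, 2↦3}  → |V|=4 |E|=0  E = ∅
final graph: no rule applies after step 2
NF edges: []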